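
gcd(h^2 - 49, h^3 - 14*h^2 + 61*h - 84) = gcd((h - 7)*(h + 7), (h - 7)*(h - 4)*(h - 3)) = h - 7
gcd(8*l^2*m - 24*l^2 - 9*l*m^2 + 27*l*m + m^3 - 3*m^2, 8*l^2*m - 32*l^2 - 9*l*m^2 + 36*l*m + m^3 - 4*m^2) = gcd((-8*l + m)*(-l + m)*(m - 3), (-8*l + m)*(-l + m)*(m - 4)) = 8*l^2 - 9*l*m + m^2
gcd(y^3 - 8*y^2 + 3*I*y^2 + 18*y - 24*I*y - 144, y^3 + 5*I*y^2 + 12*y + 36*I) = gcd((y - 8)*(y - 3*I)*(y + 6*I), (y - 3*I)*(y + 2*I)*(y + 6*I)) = y^2 + 3*I*y + 18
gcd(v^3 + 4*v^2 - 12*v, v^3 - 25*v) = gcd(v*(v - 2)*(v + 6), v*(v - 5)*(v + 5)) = v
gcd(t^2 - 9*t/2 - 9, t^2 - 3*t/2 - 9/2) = t + 3/2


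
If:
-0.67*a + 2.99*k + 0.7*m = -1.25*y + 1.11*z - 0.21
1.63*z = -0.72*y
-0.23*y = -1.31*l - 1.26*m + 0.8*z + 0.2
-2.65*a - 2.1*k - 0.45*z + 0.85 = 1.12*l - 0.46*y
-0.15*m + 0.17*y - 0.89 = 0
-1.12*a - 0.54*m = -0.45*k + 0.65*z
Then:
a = 1.38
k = -1.25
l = 1.84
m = -2.09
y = 3.39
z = -1.50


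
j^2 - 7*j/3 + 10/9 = (j - 5/3)*(j - 2/3)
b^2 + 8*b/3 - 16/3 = (b - 4/3)*(b + 4)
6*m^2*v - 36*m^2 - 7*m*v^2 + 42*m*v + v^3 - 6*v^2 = (-6*m + v)*(-m + v)*(v - 6)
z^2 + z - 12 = (z - 3)*(z + 4)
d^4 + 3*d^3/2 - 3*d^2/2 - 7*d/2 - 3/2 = (d - 3/2)*(d + 1)^3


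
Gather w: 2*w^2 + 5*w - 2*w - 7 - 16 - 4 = 2*w^2 + 3*w - 27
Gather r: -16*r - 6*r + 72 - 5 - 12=55 - 22*r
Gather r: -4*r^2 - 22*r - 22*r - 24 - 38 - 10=-4*r^2 - 44*r - 72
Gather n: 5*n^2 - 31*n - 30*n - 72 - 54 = 5*n^2 - 61*n - 126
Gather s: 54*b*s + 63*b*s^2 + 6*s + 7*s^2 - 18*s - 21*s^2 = s^2*(63*b - 14) + s*(54*b - 12)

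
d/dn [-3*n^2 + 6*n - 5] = 6 - 6*n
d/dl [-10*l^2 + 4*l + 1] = 4 - 20*l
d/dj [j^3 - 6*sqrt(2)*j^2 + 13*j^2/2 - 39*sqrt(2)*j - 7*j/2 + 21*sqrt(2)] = 3*j^2 - 12*sqrt(2)*j + 13*j - 39*sqrt(2) - 7/2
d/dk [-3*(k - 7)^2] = 42 - 6*k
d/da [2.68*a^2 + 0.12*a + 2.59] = 5.36*a + 0.12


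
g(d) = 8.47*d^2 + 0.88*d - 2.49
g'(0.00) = 0.88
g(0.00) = -2.49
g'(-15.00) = -253.22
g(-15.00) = 1890.06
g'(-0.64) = -9.96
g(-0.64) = 0.42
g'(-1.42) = -23.17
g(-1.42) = 13.34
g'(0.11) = 2.74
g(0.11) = -2.29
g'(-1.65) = -27.07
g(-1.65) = 19.12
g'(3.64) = 62.54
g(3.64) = 112.94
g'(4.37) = 74.91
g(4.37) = 163.11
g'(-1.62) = -26.56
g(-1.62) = 18.31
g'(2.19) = 37.98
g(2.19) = 40.06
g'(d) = 16.94*d + 0.88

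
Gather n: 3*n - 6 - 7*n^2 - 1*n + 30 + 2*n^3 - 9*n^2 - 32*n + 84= 2*n^3 - 16*n^2 - 30*n + 108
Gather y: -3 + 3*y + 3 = 3*y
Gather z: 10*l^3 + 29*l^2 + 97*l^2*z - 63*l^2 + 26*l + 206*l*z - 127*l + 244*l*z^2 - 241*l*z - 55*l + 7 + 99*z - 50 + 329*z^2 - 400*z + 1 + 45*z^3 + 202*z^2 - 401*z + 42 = 10*l^3 - 34*l^2 - 156*l + 45*z^3 + z^2*(244*l + 531) + z*(97*l^2 - 35*l - 702)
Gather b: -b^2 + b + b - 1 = -b^2 + 2*b - 1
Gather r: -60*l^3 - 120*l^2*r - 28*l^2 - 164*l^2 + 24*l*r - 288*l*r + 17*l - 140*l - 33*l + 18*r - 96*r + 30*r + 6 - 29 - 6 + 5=-60*l^3 - 192*l^2 - 156*l + r*(-120*l^2 - 264*l - 48) - 24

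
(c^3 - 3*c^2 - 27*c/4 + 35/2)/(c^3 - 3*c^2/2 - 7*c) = (c^2 + c/2 - 5)/(c*(c + 2))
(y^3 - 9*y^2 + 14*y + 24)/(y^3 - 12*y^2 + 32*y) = (y^2 - 5*y - 6)/(y*(y - 8))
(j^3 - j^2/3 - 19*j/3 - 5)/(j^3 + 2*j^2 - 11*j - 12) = (j + 5/3)/(j + 4)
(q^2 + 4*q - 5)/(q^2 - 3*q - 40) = (q - 1)/(q - 8)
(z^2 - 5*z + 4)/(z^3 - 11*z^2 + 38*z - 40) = (z - 1)/(z^2 - 7*z + 10)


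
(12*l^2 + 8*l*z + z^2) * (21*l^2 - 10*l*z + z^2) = 252*l^4 + 48*l^3*z - 47*l^2*z^2 - 2*l*z^3 + z^4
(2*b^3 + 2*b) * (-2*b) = -4*b^4 - 4*b^2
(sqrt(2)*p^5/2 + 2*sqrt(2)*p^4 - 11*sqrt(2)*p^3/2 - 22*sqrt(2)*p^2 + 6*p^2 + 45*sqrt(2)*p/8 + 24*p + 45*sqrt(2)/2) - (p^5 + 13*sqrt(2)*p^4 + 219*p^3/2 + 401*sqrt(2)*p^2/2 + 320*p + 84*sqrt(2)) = -p^5 + sqrt(2)*p^5/2 - 11*sqrt(2)*p^4 - 219*p^3/2 - 11*sqrt(2)*p^3/2 - 445*sqrt(2)*p^2/2 + 6*p^2 - 296*p + 45*sqrt(2)*p/8 - 123*sqrt(2)/2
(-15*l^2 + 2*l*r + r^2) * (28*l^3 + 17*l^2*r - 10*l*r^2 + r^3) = -420*l^5 - 199*l^4*r + 212*l^3*r^2 - 18*l^2*r^3 - 8*l*r^4 + r^5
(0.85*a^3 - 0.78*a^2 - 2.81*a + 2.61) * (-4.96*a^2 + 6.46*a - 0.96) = -4.216*a^5 + 9.3598*a^4 + 8.0828*a^3 - 30.3494*a^2 + 19.5582*a - 2.5056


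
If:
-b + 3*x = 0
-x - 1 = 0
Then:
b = -3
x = -1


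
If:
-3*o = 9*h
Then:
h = -o/3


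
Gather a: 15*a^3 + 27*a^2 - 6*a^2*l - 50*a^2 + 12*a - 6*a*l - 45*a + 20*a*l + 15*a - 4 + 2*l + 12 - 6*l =15*a^3 + a^2*(-6*l - 23) + a*(14*l - 18) - 4*l + 8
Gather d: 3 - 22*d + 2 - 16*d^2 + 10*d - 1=-16*d^2 - 12*d + 4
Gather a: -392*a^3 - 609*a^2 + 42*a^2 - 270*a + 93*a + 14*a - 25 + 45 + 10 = -392*a^3 - 567*a^2 - 163*a + 30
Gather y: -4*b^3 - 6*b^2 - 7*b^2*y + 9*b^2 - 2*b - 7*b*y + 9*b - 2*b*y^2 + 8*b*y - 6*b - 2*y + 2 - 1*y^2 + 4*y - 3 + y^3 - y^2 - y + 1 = -4*b^3 + 3*b^2 + b + y^3 + y^2*(-2*b - 2) + y*(-7*b^2 + b + 1)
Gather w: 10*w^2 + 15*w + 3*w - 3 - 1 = 10*w^2 + 18*w - 4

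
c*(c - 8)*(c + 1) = c^3 - 7*c^2 - 8*c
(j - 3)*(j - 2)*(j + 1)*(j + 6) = j^4 + 2*j^3 - 23*j^2 + 12*j + 36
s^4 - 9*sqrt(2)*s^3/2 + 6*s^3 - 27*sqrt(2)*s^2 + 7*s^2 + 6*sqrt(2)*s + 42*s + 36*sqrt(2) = (s + 6)*(s - 3*sqrt(2))*(s - 2*sqrt(2))*(s + sqrt(2)/2)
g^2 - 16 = (g - 4)*(g + 4)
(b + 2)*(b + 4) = b^2 + 6*b + 8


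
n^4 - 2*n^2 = n^2*(n - sqrt(2))*(n + sqrt(2))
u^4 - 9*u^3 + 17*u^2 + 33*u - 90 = (u - 5)*(u - 3)^2*(u + 2)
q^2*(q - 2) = q^3 - 2*q^2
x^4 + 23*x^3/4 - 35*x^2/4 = x^2*(x - 5/4)*(x + 7)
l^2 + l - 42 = (l - 6)*(l + 7)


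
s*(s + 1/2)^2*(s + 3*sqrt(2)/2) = s^4 + s^3 + 3*sqrt(2)*s^3/2 + s^2/4 + 3*sqrt(2)*s^2/2 + 3*sqrt(2)*s/8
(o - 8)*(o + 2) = o^2 - 6*o - 16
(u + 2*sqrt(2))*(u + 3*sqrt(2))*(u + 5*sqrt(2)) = u^3 + 10*sqrt(2)*u^2 + 62*u + 60*sqrt(2)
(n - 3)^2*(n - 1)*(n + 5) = n^4 - 2*n^3 - 20*n^2 + 66*n - 45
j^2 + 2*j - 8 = (j - 2)*(j + 4)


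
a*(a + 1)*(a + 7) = a^3 + 8*a^2 + 7*a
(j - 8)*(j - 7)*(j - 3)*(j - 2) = j^4 - 20*j^3 + 137*j^2 - 370*j + 336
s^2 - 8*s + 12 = (s - 6)*(s - 2)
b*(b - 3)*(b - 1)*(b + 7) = b^4 + 3*b^3 - 25*b^2 + 21*b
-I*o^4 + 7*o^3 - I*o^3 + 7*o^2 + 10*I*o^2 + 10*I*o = o*(o + 2*I)*(o + 5*I)*(-I*o - I)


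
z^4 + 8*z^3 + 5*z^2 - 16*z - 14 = (z + 1)*(z + 7)*(z - sqrt(2))*(z + sqrt(2))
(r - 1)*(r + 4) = r^2 + 3*r - 4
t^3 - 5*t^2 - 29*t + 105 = (t - 7)*(t - 3)*(t + 5)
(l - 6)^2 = l^2 - 12*l + 36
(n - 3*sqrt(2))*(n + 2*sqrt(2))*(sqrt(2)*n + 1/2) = sqrt(2)*n^3 - 3*n^2/2 - 25*sqrt(2)*n/2 - 6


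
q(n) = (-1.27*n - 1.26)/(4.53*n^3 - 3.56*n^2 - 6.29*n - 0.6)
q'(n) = (-1.27*n - 1.26)*(-13.59*n^2 + 7.12*n + 6.29)/(4.53*n^3 - 3.56*n^2 - 6.29*n - 0.6)^2 - 1.27/(4.53*n^3 - 3.56*n^2 - 6.29*n - 0.6)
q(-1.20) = -0.04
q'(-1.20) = 0.05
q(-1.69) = -0.04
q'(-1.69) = -0.02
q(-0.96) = 0.02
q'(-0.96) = 0.84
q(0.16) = 0.87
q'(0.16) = -2.92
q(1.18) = 0.50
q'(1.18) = 0.61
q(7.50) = -0.01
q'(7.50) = 0.00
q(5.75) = -0.01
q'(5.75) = 0.01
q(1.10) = 0.46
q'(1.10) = 0.40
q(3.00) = -0.07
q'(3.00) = 0.08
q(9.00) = -0.00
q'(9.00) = 0.00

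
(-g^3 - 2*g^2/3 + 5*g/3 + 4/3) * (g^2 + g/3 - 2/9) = -g^5 - g^4 + 5*g^3/3 + 55*g^2/27 + 2*g/27 - 8/27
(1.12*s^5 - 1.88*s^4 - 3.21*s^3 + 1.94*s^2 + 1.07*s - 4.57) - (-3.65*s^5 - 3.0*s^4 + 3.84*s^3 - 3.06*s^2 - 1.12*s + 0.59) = 4.77*s^5 + 1.12*s^4 - 7.05*s^3 + 5.0*s^2 + 2.19*s - 5.16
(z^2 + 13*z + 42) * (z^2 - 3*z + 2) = z^4 + 10*z^3 + 5*z^2 - 100*z + 84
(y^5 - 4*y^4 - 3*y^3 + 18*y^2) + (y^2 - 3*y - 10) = y^5 - 4*y^4 - 3*y^3 + 19*y^2 - 3*y - 10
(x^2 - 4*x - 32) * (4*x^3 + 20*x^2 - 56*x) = 4*x^5 + 4*x^4 - 264*x^3 - 416*x^2 + 1792*x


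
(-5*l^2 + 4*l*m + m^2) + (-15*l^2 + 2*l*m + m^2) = -20*l^2 + 6*l*m + 2*m^2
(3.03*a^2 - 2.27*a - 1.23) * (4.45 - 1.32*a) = -3.9996*a^3 + 16.4799*a^2 - 8.4779*a - 5.4735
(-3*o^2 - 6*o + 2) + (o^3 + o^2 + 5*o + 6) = o^3 - 2*o^2 - o + 8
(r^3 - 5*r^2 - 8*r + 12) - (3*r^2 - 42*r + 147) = r^3 - 8*r^2 + 34*r - 135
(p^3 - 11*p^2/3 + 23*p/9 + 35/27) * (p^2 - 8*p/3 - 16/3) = p^5 - 19*p^4/3 + 7*p^3 + 379*p^2/27 - 1384*p/81 - 560/81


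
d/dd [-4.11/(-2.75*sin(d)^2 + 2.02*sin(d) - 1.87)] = (8.3022 - 22.605*sin(d))*cos(d)/(2.75*sin(d)^2 - 2.02*sin(d) + 1.87)^2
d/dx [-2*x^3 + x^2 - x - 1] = -6*x^2 + 2*x - 1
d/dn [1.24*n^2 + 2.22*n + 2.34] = 2.48*n + 2.22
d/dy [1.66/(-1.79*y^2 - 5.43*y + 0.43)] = (5.9428*y + 9.0138)/(1.79*y^2 + 5.43*y - 0.43)^2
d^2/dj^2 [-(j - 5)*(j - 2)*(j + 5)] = 4 - 6*j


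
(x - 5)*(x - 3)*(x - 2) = x^3 - 10*x^2 + 31*x - 30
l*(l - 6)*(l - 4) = l^3 - 10*l^2 + 24*l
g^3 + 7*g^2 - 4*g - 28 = (g - 2)*(g + 2)*(g + 7)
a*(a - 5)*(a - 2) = a^3 - 7*a^2 + 10*a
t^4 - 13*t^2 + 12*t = t*(t - 3)*(t - 1)*(t + 4)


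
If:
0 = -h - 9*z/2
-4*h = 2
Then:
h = -1/2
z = 1/9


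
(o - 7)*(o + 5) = o^2 - 2*o - 35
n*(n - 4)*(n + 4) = n^3 - 16*n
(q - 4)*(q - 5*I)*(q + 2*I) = q^3 - 4*q^2 - 3*I*q^2 + 10*q + 12*I*q - 40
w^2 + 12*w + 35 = (w + 5)*(w + 7)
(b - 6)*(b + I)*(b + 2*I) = b^3 - 6*b^2 + 3*I*b^2 - 2*b - 18*I*b + 12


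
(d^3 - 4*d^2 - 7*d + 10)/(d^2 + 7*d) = (d^3 - 4*d^2 - 7*d + 10)/(d*(d + 7))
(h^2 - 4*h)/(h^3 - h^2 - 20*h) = (4 - h)/(-h^2 + h + 20)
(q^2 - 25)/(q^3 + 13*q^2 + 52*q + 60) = (q - 5)/(q^2 + 8*q + 12)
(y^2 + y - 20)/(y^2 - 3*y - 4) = (y + 5)/(y + 1)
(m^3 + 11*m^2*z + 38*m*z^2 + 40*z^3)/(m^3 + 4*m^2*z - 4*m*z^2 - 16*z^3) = (-m - 5*z)/(-m + 2*z)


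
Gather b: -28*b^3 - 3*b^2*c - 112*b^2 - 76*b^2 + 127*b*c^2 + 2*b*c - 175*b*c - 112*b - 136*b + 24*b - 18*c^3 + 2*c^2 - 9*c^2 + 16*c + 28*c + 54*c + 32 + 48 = -28*b^3 + b^2*(-3*c - 188) + b*(127*c^2 - 173*c - 224) - 18*c^3 - 7*c^2 + 98*c + 80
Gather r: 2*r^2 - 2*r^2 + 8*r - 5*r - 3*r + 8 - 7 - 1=0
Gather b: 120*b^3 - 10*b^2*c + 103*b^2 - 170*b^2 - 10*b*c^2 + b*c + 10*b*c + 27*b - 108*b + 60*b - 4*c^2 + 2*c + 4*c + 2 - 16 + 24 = 120*b^3 + b^2*(-10*c - 67) + b*(-10*c^2 + 11*c - 21) - 4*c^2 + 6*c + 10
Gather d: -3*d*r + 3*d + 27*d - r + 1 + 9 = d*(30 - 3*r) - r + 10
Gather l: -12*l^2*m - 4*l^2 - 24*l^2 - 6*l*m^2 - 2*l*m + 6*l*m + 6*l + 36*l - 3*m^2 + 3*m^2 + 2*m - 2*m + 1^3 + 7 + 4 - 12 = l^2*(-12*m - 28) + l*(-6*m^2 + 4*m + 42)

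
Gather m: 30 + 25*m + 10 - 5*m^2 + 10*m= -5*m^2 + 35*m + 40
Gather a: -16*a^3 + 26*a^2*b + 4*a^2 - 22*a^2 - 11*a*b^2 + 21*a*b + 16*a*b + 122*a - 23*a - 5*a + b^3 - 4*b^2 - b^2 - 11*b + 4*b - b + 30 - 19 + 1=-16*a^3 + a^2*(26*b - 18) + a*(-11*b^2 + 37*b + 94) + b^3 - 5*b^2 - 8*b + 12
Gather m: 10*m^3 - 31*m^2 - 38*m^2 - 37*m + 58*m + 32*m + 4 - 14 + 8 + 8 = 10*m^3 - 69*m^2 + 53*m + 6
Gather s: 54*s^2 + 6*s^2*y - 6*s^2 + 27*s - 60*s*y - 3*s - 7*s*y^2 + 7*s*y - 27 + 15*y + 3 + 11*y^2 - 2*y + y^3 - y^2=s^2*(6*y + 48) + s*(-7*y^2 - 53*y + 24) + y^3 + 10*y^2 + 13*y - 24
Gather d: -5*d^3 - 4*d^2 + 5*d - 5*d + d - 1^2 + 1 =-5*d^3 - 4*d^2 + d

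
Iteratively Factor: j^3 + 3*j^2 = (j)*(j^2 + 3*j) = j^2*(j + 3)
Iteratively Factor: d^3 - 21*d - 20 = (d + 4)*(d^2 - 4*d - 5) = (d - 5)*(d + 4)*(d + 1)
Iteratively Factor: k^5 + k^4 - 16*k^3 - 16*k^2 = (k)*(k^4 + k^3 - 16*k^2 - 16*k) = k*(k + 1)*(k^3 - 16*k) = k^2*(k + 1)*(k^2 - 16) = k^2*(k + 1)*(k + 4)*(k - 4)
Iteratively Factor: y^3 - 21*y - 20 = (y + 4)*(y^2 - 4*y - 5) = (y + 1)*(y + 4)*(y - 5)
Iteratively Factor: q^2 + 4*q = (q)*(q + 4)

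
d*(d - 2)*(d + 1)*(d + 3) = d^4 + 2*d^3 - 5*d^2 - 6*d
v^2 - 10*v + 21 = (v - 7)*(v - 3)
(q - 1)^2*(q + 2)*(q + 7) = q^4 + 7*q^3 - 3*q^2 - 19*q + 14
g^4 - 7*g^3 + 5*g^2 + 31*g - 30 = (g - 5)*(g - 3)*(g - 1)*(g + 2)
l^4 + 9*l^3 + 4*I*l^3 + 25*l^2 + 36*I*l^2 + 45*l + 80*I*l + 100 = (l + 4)*(l + 5)*(l - I)*(l + 5*I)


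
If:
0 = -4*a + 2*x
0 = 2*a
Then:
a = 0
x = 0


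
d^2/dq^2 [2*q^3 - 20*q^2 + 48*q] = 12*q - 40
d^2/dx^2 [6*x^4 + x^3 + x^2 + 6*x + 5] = 72*x^2 + 6*x + 2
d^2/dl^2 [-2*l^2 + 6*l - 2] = -4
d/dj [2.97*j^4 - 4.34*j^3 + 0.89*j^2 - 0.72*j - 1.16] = 11.88*j^3 - 13.02*j^2 + 1.78*j - 0.72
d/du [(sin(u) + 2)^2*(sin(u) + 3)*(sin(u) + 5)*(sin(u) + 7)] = (5*sin(u)^4 + 76*sin(u)^3 + 405*sin(u)^2 + 898*sin(u) + 704)*cos(u)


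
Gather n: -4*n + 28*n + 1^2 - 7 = 24*n - 6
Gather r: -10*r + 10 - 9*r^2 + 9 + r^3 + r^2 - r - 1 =r^3 - 8*r^2 - 11*r + 18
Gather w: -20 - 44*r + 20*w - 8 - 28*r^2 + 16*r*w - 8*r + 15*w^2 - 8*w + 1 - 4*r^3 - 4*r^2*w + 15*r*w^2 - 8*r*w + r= -4*r^3 - 28*r^2 - 51*r + w^2*(15*r + 15) + w*(-4*r^2 + 8*r + 12) - 27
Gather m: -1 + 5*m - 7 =5*m - 8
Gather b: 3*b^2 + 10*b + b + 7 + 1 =3*b^2 + 11*b + 8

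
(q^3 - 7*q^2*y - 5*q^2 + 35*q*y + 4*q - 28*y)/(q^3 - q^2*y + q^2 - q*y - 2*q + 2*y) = (-q^2 + 7*q*y + 4*q - 28*y)/(-q^2 + q*y - 2*q + 2*y)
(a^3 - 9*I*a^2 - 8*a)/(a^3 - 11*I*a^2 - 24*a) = (a - I)/(a - 3*I)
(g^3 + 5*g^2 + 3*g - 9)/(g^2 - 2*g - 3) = (-g^3 - 5*g^2 - 3*g + 9)/(-g^2 + 2*g + 3)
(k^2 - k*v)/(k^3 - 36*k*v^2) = (k - v)/(k^2 - 36*v^2)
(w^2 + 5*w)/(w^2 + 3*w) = (w + 5)/(w + 3)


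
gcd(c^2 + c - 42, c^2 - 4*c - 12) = c - 6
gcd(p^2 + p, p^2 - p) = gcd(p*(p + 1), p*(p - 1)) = p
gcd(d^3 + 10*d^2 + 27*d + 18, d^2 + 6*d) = d + 6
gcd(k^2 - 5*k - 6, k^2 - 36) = k - 6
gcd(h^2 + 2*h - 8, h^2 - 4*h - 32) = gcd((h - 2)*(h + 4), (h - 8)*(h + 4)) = h + 4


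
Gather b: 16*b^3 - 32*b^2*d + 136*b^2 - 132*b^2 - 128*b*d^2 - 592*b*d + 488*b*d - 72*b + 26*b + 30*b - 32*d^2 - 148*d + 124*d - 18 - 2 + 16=16*b^3 + b^2*(4 - 32*d) + b*(-128*d^2 - 104*d - 16) - 32*d^2 - 24*d - 4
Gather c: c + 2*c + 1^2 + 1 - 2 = 3*c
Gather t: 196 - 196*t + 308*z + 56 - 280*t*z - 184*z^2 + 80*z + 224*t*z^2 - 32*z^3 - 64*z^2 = t*(224*z^2 - 280*z - 196) - 32*z^3 - 248*z^2 + 388*z + 252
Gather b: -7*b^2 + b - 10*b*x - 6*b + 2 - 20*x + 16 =-7*b^2 + b*(-10*x - 5) - 20*x + 18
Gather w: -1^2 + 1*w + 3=w + 2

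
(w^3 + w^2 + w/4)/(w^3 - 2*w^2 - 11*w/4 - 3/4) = w/(w - 3)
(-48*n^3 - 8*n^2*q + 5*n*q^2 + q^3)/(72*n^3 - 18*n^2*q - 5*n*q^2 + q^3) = (4*n + q)/(-6*n + q)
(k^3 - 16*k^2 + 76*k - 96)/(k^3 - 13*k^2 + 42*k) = (k^2 - 10*k + 16)/(k*(k - 7))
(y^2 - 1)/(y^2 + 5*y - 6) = (y + 1)/(y + 6)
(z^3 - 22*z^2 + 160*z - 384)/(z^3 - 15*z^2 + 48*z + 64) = (z - 6)/(z + 1)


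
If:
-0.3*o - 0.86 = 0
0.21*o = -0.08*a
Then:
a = 7.52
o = -2.87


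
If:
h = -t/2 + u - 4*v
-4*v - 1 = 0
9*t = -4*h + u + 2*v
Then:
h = 17*u/14 + 37/28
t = -3*u/7 - 9/14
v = -1/4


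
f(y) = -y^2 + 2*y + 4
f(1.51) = 4.74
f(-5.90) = -42.61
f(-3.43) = -14.62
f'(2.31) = -2.62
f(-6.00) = -44.00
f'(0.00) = 2.00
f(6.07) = -20.70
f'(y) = 2 - 2*y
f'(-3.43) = 8.86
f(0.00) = 4.00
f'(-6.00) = 14.00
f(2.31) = 3.28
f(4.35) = -6.22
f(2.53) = 2.66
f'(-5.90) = 13.80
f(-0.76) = 1.90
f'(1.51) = -1.02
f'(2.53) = -3.06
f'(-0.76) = 3.52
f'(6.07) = -10.14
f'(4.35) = -6.70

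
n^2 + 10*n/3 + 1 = (n + 1/3)*(n + 3)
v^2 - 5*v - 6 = (v - 6)*(v + 1)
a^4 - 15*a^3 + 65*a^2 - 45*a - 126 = (a - 7)*(a - 6)*(a - 3)*(a + 1)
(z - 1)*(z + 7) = z^2 + 6*z - 7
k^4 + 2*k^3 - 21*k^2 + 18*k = k*(k - 3)*(k - 1)*(k + 6)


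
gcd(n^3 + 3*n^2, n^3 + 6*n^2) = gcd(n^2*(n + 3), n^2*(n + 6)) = n^2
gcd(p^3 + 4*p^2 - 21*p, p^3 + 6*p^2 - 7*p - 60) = p - 3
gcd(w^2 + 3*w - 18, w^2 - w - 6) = w - 3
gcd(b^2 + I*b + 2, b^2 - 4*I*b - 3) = b - I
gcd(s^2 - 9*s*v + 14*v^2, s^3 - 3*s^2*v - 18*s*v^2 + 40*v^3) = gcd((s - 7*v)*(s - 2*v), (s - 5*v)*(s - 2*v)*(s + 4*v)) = s - 2*v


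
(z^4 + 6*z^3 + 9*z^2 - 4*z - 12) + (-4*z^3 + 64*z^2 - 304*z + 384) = z^4 + 2*z^3 + 73*z^2 - 308*z + 372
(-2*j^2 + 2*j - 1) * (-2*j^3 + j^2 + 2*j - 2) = 4*j^5 - 6*j^4 + 7*j^2 - 6*j + 2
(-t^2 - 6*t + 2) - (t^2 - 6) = -2*t^2 - 6*t + 8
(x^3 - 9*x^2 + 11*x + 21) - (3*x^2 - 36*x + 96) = x^3 - 12*x^2 + 47*x - 75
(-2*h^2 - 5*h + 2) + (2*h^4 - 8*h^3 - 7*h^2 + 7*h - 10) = 2*h^4 - 8*h^3 - 9*h^2 + 2*h - 8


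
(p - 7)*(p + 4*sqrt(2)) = p^2 - 7*p + 4*sqrt(2)*p - 28*sqrt(2)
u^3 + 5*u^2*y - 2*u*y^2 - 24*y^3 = (u - 2*y)*(u + 3*y)*(u + 4*y)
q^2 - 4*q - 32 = (q - 8)*(q + 4)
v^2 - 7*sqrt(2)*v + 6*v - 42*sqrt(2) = (v + 6)*(v - 7*sqrt(2))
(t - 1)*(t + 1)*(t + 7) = t^3 + 7*t^2 - t - 7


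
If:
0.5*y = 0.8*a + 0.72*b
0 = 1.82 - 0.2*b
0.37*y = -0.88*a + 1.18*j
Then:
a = 0.625*y - 8.19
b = 9.10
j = 0.779661016949153*y - 6.10779661016949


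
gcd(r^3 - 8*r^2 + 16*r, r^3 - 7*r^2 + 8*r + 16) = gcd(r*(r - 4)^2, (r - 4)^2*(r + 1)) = r^2 - 8*r + 16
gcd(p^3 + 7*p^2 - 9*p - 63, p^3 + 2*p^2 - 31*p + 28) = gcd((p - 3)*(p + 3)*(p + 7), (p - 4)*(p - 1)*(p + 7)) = p + 7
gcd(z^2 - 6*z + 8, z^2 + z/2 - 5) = z - 2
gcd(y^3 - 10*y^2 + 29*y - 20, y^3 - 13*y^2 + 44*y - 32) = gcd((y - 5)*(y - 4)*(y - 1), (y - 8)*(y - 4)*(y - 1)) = y^2 - 5*y + 4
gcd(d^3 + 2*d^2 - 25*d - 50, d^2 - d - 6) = d + 2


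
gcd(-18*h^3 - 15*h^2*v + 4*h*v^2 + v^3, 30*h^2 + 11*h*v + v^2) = 6*h + v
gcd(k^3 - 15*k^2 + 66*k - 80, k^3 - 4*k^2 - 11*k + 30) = k^2 - 7*k + 10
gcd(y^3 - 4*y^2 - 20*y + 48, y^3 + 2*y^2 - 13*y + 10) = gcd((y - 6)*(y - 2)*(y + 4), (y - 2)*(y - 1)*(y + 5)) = y - 2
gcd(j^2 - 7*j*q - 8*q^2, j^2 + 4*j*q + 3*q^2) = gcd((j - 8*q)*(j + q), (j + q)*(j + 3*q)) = j + q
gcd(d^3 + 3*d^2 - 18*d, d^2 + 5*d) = d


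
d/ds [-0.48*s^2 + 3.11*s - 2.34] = 3.11 - 0.96*s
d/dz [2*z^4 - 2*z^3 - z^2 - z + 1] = 8*z^3 - 6*z^2 - 2*z - 1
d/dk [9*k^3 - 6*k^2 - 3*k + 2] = 27*k^2 - 12*k - 3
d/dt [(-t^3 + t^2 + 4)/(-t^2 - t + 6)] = (t^2 + 6*t + 1)/(t^2 + 6*t + 9)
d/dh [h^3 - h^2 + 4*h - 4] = 3*h^2 - 2*h + 4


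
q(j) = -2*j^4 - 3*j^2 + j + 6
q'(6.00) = -1763.00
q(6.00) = -2688.00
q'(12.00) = -13895.00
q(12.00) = -41886.00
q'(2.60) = -155.21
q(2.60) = -103.08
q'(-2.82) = 197.33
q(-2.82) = -147.16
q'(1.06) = -14.89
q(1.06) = 1.16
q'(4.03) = -546.79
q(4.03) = -566.23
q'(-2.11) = 88.81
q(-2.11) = -49.11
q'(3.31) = -308.98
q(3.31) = -263.63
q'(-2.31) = 113.47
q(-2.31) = -69.27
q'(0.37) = -1.63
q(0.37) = 5.92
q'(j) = -8*j^3 - 6*j + 1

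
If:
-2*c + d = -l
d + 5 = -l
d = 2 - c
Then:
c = -5/2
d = 9/2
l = -19/2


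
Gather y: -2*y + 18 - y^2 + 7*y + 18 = -y^2 + 5*y + 36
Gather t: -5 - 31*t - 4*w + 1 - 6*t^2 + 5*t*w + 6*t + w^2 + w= -6*t^2 + t*(5*w - 25) + w^2 - 3*w - 4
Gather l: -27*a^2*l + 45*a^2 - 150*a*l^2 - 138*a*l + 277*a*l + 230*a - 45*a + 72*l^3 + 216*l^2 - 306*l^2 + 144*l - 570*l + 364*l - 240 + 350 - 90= 45*a^2 + 185*a + 72*l^3 + l^2*(-150*a - 90) + l*(-27*a^2 + 139*a - 62) + 20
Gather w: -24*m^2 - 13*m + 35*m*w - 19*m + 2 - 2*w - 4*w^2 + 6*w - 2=-24*m^2 - 32*m - 4*w^2 + w*(35*m + 4)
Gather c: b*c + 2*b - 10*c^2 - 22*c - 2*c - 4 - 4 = 2*b - 10*c^2 + c*(b - 24) - 8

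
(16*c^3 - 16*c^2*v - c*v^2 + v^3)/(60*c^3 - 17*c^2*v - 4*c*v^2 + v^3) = (4*c^2 - 5*c*v + v^2)/(15*c^2 - 8*c*v + v^2)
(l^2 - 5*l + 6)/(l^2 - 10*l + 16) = (l - 3)/(l - 8)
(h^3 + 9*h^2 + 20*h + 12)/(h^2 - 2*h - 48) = (h^2 + 3*h + 2)/(h - 8)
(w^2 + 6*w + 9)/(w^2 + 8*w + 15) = (w + 3)/(w + 5)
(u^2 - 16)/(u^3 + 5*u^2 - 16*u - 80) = 1/(u + 5)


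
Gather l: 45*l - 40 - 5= 45*l - 45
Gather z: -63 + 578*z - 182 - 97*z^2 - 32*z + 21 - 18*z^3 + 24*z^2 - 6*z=-18*z^3 - 73*z^2 + 540*z - 224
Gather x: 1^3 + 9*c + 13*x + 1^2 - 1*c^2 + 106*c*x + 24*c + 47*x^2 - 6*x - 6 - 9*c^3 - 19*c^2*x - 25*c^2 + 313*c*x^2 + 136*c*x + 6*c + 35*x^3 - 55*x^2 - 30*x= -9*c^3 - 26*c^2 + 39*c + 35*x^3 + x^2*(313*c - 8) + x*(-19*c^2 + 242*c - 23) - 4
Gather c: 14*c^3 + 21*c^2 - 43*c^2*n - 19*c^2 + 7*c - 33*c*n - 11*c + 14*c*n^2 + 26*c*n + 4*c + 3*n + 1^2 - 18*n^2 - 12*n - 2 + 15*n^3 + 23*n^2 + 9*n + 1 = 14*c^3 + c^2*(2 - 43*n) + c*(14*n^2 - 7*n) + 15*n^3 + 5*n^2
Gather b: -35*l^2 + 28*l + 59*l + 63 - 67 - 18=-35*l^2 + 87*l - 22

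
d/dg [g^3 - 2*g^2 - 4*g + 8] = 3*g^2 - 4*g - 4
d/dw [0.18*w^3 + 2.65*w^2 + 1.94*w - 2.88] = 0.54*w^2 + 5.3*w + 1.94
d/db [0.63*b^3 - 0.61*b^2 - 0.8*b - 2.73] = 1.89*b^2 - 1.22*b - 0.8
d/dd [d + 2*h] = 1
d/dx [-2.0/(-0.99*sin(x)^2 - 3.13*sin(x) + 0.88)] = -(3.96*sin(x) + 6.26)*cos(x)/(0.99*sin(x)^2 + 3.13*sin(x) - 0.88)^2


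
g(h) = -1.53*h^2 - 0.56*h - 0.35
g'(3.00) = -9.74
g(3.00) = -15.80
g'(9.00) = -28.10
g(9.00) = -129.32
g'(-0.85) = 2.04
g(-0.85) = -0.98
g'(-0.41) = 0.69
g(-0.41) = -0.38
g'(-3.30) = 9.54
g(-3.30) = -15.16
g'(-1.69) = 4.61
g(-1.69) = -3.77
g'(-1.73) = 4.73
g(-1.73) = -3.96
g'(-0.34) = 0.48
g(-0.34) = -0.34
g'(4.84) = -15.37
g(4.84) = -38.90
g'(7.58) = -23.75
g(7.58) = -92.50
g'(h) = -3.06*h - 0.56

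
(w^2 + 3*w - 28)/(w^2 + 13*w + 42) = (w - 4)/(w + 6)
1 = 1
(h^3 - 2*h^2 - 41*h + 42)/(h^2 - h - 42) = h - 1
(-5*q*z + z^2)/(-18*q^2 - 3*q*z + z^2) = z*(5*q - z)/(18*q^2 + 3*q*z - z^2)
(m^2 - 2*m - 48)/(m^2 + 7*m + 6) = (m - 8)/(m + 1)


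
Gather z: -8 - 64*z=-64*z - 8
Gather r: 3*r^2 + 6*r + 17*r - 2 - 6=3*r^2 + 23*r - 8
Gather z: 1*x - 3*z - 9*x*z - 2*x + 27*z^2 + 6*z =-x + 27*z^2 + z*(3 - 9*x)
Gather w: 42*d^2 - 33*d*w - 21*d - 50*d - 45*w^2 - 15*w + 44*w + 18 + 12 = 42*d^2 - 71*d - 45*w^2 + w*(29 - 33*d) + 30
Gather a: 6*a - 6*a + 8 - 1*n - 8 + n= 0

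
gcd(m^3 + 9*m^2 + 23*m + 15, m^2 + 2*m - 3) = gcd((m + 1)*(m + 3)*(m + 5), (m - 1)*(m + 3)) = m + 3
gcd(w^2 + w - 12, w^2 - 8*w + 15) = w - 3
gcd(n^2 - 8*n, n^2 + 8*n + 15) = 1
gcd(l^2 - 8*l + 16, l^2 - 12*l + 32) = l - 4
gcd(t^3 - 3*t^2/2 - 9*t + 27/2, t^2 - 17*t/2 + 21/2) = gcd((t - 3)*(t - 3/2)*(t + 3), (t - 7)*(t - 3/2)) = t - 3/2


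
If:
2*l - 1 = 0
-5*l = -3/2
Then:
No Solution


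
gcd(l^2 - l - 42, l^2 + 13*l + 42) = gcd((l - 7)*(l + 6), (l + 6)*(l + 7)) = l + 6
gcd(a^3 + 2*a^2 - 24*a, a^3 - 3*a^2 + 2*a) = a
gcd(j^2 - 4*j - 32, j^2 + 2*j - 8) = j + 4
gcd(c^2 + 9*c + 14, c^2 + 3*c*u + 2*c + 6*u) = c + 2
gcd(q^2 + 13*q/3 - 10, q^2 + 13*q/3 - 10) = q^2 + 13*q/3 - 10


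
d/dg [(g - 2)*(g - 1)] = 2*g - 3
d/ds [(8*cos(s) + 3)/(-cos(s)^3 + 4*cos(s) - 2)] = 4*(103*sin(s) - 16*sin(2*s) - 9*sin(3*s) - 8*sin(4*s))/(13*cos(s) - cos(3*s) - 8)^2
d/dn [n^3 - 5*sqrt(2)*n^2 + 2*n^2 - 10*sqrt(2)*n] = 3*n^2 - 10*sqrt(2)*n + 4*n - 10*sqrt(2)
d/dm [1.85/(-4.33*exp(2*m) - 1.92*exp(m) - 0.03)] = (16.021*exp(m) + 3.552)*exp(m)/(4.33*exp(2*m) + 1.92*exp(m) + 0.03)^2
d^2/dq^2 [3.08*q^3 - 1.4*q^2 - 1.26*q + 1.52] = 18.48*q - 2.8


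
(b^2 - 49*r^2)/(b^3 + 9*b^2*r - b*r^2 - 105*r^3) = (-b + 7*r)/(-b^2 - 2*b*r + 15*r^2)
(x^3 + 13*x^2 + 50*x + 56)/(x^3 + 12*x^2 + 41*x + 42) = (x + 4)/(x + 3)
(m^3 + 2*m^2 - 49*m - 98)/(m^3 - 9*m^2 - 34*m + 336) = (m^2 + 9*m + 14)/(m^2 - 2*m - 48)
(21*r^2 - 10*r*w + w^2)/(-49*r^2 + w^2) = (-3*r + w)/(7*r + w)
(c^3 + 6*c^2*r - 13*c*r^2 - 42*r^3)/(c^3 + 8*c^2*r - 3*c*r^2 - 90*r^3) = (c^2 + 9*c*r + 14*r^2)/(c^2 + 11*c*r + 30*r^2)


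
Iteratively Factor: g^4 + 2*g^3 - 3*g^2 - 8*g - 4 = (g + 1)*(g^3 + g^2 - 4*g - 4) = (g + 1)*(g + 2)*(g^2 - g - 2) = (g - 2)*(g + 1)*(g + 2)*(g + 1)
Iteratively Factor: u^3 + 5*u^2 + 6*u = (u + 3)*(u^2 + 2*u) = u*(u + 3)*(u + 2)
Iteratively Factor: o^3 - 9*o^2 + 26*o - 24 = (o - 2)*(o^2 - 7*o + 12) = (o - 4)*(o - 2)*(o - 3)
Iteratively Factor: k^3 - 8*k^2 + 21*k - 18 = (k - 2)*(k^2 - 6*k + 9) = (k - 3)*(k - 2)*(k - 3)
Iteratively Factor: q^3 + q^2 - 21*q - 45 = (q + 3)*(q^2 - 2*q - 15) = (q + 3)^2*(q - 5)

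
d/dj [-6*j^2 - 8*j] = -12*j - 8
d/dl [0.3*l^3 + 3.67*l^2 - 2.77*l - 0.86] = 0.9*l^2 + 7.34*l - 2.77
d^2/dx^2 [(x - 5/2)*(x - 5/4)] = 2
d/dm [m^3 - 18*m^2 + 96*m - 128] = 3*m^2 - 36*m + 96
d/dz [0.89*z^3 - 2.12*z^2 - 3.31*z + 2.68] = 2.67*z^2 - 4.24*z - 3.31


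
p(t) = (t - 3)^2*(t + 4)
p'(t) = (t - 3)^2 + (t + 4)*(2*t - 6) = (t - 3)*(3*t + 5)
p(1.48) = 12.66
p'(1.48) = -14.35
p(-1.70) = 50.81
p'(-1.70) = 0.47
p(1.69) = 9.76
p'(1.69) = -13.19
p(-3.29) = 28.09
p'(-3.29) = 30.63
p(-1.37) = 50.22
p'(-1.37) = -3.89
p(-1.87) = 50.52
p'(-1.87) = 2.97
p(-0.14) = 38.06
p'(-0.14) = -14.38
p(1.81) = 8.23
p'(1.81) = -12.41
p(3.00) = 0.00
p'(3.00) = 0.00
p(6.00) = 90.00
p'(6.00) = 69.00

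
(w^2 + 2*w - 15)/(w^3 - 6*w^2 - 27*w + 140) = (w - 3)/(w^2 - 11*w + 28)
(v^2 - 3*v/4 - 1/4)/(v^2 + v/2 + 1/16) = 4*(v - 1)/(4*v + 1)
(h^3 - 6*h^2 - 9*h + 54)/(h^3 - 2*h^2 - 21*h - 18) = (h - 3)/(h + 1)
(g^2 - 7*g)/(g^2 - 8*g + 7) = g/(g - 1)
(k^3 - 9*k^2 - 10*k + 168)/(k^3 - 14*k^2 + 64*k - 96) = (k^2 - 3*k - 28)/(k^2 - 8*k + 16)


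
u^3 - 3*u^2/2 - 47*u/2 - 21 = (u - 6)*(u + 1)*(u + 7/2)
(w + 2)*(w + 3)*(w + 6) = w^3 + 11*w^2 + 36*w + 36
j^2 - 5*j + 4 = (j - 4)*(j - 1)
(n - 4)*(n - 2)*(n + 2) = n^3 - 4*n^2 - 4*n + 16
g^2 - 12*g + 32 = (g - 8)*(g - 4)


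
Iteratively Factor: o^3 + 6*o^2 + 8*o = (o + 4)*(o^2 + 2*o) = (o + 2)*(o + 4)*(o)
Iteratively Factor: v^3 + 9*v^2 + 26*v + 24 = (v + 2)*(v^2 + 7*v + 12) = (v + 2)*(v + 4)*(v + 3)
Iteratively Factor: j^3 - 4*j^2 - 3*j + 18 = (j - 3)*(j^2 - j - 6) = (j - 3)*(j + 2)*(j - 3)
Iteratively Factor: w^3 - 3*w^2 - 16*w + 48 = (w - 3)*(w^2 - 16) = (w - 3)*(w + 4)*(w - 4)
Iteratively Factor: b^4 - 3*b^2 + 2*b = (b - 1)*(b^3 + b^2 - 2*b) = b*(b - 1)*(b^2 + b - 2) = b*(b - 1)^2*(b + 2)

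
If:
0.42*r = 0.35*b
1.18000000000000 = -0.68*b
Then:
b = -1.74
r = -1.45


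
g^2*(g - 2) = g^3 - 2*g^2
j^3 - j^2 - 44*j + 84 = (j - 6)*(j - 2)*(j + 7)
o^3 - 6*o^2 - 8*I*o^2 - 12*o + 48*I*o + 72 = (o - 6)*(o - 6*I)*(o - 2*I)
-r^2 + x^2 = (-r + x)*(r + x)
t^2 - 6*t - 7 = (t - 7)*(t + 1)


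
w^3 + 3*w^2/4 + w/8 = w*(w + 1/4)*(w + 1/2)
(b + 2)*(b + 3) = b^2 + 5*b + 6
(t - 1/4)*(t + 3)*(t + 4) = t^3 + 27*t^2/4 + 41*t/4 - 3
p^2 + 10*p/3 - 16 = (p - 8/3)*(p + 6)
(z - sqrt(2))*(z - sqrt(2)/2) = z^2 - 3*sqrt(2)*z/2 + 1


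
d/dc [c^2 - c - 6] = 2*c - 1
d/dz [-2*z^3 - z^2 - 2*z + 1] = -6*z^2 - 2*z - 2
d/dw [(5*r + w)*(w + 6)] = 5*r + 2*w + 6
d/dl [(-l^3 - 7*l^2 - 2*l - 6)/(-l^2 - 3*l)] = (l^4 + 6*l^3 + 19*l^2 - 12*l - 18)/(l^2*(l^2 + 6*l + 9))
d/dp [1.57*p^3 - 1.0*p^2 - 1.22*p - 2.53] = 4.71*p^2 - 2.0*p - 1.22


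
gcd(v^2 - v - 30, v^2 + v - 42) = v - 6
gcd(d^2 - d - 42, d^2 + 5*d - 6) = d + 6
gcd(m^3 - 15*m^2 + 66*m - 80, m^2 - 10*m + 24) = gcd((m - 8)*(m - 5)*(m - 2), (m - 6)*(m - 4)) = 1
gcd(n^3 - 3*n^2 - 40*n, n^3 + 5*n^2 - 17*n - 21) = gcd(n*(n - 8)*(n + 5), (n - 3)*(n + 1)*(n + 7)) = 1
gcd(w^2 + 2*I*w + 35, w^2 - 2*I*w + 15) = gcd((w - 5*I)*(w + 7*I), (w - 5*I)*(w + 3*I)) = w - 5*I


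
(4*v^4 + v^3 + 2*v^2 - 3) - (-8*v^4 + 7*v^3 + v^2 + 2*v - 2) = 12*v^4 - 6*v^3 + v^2 - 2*v - 1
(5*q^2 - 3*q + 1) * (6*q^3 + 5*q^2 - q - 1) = 30*q^5 + 7*q^4 - 14*q^3 + 3*q^2 + 2*q - 1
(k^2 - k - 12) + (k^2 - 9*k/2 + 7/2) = 2*k^2 - 11*k/2 - 17/2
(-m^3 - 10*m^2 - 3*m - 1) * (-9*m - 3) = 9*m^4 + 93*m^3 + 57*m^2 + 18*m + 3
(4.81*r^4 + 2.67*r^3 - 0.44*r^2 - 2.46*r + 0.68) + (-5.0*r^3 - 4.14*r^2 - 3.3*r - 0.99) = 4.81*r^4 - 2.33*r^3 - 4.58*r^2 - 5.76*r - 0.31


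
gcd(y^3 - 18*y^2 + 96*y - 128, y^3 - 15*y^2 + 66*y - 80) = y^2 - 10*y + 16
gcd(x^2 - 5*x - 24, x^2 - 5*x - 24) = x^2 - 5*x - 24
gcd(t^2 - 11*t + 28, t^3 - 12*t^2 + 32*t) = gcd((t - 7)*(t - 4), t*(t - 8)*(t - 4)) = t - 4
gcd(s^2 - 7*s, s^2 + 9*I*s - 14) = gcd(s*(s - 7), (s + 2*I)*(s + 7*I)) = 1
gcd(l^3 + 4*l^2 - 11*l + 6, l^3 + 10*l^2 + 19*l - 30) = l^2 + 5*l - 6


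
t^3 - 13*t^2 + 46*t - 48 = (t - 8)*(t - 3)*(t - 2)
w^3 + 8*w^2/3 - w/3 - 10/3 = (w - 1)*(w + 5/3)*(w + 2)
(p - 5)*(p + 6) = p^2 + p - 30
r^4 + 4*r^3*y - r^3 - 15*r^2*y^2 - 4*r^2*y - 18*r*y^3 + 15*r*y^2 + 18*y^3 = (r - 1)*(r - 3*y)*(r + y)*(r + 6*y)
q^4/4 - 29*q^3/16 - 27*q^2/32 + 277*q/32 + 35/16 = (q/4 + 1/2)*(q - 7)*(q - 5/2)*(q + 1/4)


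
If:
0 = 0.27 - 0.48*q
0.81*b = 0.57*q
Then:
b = 0.40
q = 0.56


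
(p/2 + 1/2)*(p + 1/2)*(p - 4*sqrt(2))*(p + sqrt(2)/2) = p^4/2 - 7*sqrt(2)*p^3/4 + 3*p^3/4 - 21*sqrt(2)*p^2/8 - 7*p^2/4 - 3*p - 7*sqrt(2)*p/8 - 1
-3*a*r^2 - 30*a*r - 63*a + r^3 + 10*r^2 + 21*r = (-3*a + r)*(r + 3)*(r + 7)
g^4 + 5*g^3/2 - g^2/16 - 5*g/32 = g*(g - 1/4)*(g + 1/4)*(g + 5/2)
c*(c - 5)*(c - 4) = c^3 - 9*c^2 + 20*c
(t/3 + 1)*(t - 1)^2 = t^3/3 + t^2/3 - 5*t/3 + 1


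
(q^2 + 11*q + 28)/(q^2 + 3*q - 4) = (q + 7)/(q - 1)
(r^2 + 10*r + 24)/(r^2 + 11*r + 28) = (r + 6)/(r + 7)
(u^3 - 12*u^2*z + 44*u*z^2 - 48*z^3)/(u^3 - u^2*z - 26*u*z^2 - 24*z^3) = (u^2 - 6*u*z + 8*z^2)/(u^2 + 5*u*z + 4*z^2)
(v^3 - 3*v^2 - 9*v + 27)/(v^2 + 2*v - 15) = (v^2 - 9)/(v + 5)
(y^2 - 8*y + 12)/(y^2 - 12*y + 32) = (y^2 - 8*y + 12)/(y^2 - 12*y + 32)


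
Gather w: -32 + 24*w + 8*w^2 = 8*w^2 + 24*w - 32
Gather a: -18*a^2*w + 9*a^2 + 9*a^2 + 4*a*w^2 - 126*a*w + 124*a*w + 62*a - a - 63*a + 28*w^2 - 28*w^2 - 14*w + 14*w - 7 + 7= a^2*(18 - 18*w) + a*(4*w^2 - 2*w - 2)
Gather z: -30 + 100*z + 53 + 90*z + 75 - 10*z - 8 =180*z + 90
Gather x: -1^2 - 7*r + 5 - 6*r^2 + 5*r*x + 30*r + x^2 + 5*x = -6*r^2 + 23*r + x^2 + x*(5*r + 5) + 4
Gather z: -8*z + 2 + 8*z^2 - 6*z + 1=8*z^2 - 14*z + 3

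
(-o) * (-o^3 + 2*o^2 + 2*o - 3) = o^4 - 2*o^3 - 2*o^2 + 3*o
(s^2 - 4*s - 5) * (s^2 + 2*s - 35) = s^4 - 2*s^3 - 48*s^2 + 130*s + 175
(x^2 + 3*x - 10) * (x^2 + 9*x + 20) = x^4 + 12*x^3 + 37*x^2 - 30*x - 200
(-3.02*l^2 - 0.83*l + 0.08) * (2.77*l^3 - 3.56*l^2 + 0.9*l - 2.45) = -8.3654*l^5 + 8.4521*l^4 + 0.4584*l^3 + 6.3672*l^2 + 2.1055*l - 0.196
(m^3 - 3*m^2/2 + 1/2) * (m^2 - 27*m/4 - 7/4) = m^5 - 33*m^4/4 + 67*m^3/8 + 25*m^2/8 - 27*m/8 - 7/8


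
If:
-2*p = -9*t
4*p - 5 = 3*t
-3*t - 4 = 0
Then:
No Solution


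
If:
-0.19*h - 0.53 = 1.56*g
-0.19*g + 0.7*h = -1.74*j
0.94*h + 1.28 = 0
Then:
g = -0.17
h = -1.36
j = 0.53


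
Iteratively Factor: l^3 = (l)*(l^2) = l^2*(l)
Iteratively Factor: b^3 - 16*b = (b - 4)*(b^2 + 4*b) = (b - 4)*(b + 4)*(b)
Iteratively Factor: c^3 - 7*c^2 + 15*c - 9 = (c - 1)*(c^2 - 6*c + 9) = (c - 3)*(c - 1)*(c - 3)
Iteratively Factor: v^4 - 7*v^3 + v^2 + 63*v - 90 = (v + 3)*(v^3 - 10*v^2 + 31*v - 30) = (v - 3)*(v + 3)*(v^2 - 7*v + 10) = (v - 5)*(v - 3)*(v + 3)*(v - 2)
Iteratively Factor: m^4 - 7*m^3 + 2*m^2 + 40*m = (m - 5)*(m^3 - 2*m^2 - 8*m) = (m - 5)*(m + 2)*(m^2 - 4*m) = (m - 5)*(m - 4)*(m + 2)*(m)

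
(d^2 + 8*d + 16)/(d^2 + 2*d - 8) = (d + 4)/(d - 2)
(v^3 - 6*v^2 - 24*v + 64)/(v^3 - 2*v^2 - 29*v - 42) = (-v^3 + 6*v^2 + 24*v - 64)/(-v^3 + 2*v^2 + 29*v + 42)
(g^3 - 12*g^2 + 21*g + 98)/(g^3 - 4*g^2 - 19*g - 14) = (g - 7)/(g + 1)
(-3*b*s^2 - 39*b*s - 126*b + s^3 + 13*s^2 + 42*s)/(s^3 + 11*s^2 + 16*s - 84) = (-3*b + s)/(s - 2)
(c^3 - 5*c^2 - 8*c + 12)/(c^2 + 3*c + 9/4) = 4*(c^3 - 5*c^2 - 8*c + 12)/(4*c^2 + 12*c + 9)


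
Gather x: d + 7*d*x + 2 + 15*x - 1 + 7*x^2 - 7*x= d + 7*x^2 + x*(7*d + 8) + 1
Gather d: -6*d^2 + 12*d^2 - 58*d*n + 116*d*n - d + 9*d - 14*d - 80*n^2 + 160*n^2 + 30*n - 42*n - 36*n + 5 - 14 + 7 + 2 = 6*d^2 + d*(58*n - 6) + 80*n^2 - 48*n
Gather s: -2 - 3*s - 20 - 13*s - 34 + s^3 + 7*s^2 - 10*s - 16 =s^3 + 7*s^2 - 26*s - 72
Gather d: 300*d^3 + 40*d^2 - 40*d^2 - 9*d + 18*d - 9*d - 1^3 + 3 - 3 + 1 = 300*d^3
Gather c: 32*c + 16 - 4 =32*c + 12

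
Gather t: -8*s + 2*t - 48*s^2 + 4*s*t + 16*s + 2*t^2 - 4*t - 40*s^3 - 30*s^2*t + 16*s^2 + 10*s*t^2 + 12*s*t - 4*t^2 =-40*s^3 - 32*s^2 + 8*s + t^2*(10*s - 2) + t*(-30*s^2 + 16*s - 2)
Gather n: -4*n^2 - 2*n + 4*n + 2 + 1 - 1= -4*n^2 + 2*n + 2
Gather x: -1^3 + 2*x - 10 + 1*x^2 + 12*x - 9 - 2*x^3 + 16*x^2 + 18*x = -2*x^3 + 17*x^2 + 32*x - 20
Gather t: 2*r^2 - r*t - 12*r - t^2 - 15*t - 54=2*r^2 - 12*r - t^2 + t*(-r - 15) - 54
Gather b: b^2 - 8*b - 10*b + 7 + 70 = b^2 - 18*b + 77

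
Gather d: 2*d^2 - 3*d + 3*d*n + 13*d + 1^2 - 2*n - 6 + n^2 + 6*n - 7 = 2*d^2 + d*(3*n + 10) + n^2 + 4*n - 12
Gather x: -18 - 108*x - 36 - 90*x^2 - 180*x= -90*x^2 - 288*x - 54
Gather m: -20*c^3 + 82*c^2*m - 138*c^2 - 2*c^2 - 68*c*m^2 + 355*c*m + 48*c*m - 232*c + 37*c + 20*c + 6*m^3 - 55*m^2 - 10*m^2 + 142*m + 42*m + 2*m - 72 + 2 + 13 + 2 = -20*c^3 - 140*c^2 - 175*c + 6*m^3 + m^2*(-68*c - 65) + m*(82*c^2 + 403*c + 186) - 55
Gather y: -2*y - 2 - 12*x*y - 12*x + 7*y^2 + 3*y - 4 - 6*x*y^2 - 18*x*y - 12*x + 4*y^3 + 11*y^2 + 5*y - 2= -24*x + 4*y^3 + y^2*(18 - 6*x) + y*(6 - 30*x) - 8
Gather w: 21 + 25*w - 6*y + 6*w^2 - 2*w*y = 6*w^2 + w*(25 - 2*y) - 6*y + 21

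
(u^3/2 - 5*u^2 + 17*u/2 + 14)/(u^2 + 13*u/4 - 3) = 2*(u^3 - 10*u^2 + 17*u + 28)/(4*u^2 + 13*u - 12)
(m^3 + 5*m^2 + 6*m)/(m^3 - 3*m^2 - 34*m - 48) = m/(m - 8)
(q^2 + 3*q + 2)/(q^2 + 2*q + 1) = (q + 2)/(q + 1)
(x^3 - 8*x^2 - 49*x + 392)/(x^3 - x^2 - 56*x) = (x - 7)/x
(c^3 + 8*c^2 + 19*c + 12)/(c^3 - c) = (c^2 + 7*c + 12)/(c*(c - 1))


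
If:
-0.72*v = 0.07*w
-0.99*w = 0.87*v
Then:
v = 0.00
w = 0.00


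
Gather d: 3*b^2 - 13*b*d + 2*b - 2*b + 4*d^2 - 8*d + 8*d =3*b^2 - 13*b*d + 4*d^2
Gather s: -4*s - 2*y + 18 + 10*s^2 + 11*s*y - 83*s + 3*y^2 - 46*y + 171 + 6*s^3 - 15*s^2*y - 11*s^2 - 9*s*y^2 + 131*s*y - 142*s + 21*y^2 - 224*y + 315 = 6*s^3 + s^2*(-15*y - 1) + s*(-9*y^2 + 142*y - 229) + 24*y^2 - 272*y + 504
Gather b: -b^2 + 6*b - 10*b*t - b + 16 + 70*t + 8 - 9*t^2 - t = -b^2 + b*(5 - 10*t) - 9*t^2 + 69*t + 24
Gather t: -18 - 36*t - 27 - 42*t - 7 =-78*t - 52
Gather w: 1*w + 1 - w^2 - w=1 - w^2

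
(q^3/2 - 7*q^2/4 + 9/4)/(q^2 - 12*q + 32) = (2*q^3 - 7*q^2 + 9)/(4*(q^2 - 12*q + 32))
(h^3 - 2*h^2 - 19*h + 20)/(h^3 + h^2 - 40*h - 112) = (h^2 - 6*h + 5)/(h^2 - 3*h - 28)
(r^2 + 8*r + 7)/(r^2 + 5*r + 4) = (r + 7)/(r + 4)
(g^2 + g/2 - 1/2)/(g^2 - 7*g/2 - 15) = (-2*g^2 - g + 1)/(-2*g^2 + 7*g + 30)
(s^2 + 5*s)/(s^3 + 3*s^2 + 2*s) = (s + 5)/(s^2 + 3*s + 2)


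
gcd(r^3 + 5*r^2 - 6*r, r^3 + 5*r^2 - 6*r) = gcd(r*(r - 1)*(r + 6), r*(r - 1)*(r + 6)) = r^3 + 5*r^2 - 6*r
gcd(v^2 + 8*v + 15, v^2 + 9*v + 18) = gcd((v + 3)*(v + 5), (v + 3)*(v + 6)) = v + 3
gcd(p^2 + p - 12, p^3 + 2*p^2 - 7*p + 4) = p + 4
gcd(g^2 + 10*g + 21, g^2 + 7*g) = g + 7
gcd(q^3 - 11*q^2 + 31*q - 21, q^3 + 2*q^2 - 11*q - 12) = q - 3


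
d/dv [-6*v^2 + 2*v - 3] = 2 - 12*v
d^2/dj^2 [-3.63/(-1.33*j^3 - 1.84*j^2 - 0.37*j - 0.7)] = (-(28.9674*j + 13.3584)*(1.33*j^3 + 1.84*j^2 + 0.37*j + 0.7) + 3.63*(3.99*j^2 + 3.68*j + 0.37)*(7.98*j^2 + 7.36*j + 0.74))/(1.33*j^3 + 1.84*j^2 + 0.37*j + 0.7)^3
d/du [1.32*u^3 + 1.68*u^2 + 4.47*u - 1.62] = 3.96*u^2 + 3.36*u + 4.47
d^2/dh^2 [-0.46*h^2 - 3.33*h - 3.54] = -0.920000000000000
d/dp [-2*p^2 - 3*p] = -4*p - 3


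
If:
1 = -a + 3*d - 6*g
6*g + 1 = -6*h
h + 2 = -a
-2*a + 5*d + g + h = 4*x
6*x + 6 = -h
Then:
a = -5/2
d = -11/6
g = -2/3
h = 1/2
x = -13/12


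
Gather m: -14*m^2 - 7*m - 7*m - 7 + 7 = -14*m^2 - 14*m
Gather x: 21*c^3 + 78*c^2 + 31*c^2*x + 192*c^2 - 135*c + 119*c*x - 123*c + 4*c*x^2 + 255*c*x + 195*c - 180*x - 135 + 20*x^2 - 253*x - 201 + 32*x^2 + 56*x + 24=21*c^3 + 270*c^2 - 63*c + x^2*(4*c + 52) + x*(31*c^2 + 374*c - 377) - 312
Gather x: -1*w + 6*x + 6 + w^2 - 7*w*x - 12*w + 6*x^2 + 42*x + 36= w^2 - 13*w + 6*x^2 + x*(48 - 7*w) + 42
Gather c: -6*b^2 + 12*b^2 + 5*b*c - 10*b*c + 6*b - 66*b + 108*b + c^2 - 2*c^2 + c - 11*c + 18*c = 6*b^2 + 48*b - c^2 + c*(8 - 5*b)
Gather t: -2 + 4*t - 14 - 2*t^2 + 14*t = -2*t^2 + 18*t - 16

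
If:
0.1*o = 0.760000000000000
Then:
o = 7.60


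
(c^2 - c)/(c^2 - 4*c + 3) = c/(c - 3)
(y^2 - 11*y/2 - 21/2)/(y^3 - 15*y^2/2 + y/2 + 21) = 1/(y - 2)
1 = 1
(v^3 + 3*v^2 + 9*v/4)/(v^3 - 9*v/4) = (2*v + 3)/(2*v - 3)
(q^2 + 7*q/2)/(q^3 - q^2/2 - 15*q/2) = (2*q + 7)/(2*q^2 - q - 15)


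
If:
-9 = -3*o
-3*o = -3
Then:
No Solution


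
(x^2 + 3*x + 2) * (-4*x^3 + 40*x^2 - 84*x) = -4*x^5 + 28*x^4 + 28*x^3 - 172*x^2 - 168*x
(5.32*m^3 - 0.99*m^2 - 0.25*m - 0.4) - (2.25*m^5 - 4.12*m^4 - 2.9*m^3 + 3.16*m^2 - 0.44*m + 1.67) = -2.25*m^5 + 4.12*m^4 + 8.22*m^3 - 4.15*m^2 + 0.19*m - 2.07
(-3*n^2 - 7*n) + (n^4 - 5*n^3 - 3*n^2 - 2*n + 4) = n^4 - 5*n^3 - 6*n^2 - 9*n + 4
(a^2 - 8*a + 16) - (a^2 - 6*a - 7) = 23 - 2*a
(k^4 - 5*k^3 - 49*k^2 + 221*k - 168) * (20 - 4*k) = -4*k^5 + 40*k^4 + 96*k^3 - 1864*k^2 + 5092*k - 3360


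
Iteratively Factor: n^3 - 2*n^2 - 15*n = (n + 3)*(n^2 - 5*n) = n*(n + 3)*(n - 5)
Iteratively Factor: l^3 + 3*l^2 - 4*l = (l)*(l^2 + 3*l - 4) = l*(l + 4)*(l - 1)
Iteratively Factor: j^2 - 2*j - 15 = (j + 3)*(j - 5)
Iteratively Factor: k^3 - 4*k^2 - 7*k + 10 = (k - 5)*(k^2 + k - 2) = (k - 5)*(k - 1)*(k + 2)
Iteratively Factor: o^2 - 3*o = (o)*(o - 3)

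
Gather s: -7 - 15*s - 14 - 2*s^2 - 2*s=-2*s^2 - 17*s - 21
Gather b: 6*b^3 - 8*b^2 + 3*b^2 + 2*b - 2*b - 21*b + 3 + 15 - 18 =6*b^3 - 5*b^2 - 21*b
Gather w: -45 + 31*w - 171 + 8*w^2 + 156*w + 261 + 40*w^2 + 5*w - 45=48*w^2 + 192*w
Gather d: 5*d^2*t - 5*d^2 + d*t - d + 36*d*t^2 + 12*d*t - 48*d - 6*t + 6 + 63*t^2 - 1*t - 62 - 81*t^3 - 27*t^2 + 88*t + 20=d^2*(5*t - 5) + d*(36*t^2 + 13*t - 49) - 81*t^3 + 36*t^2 + 81*t - 36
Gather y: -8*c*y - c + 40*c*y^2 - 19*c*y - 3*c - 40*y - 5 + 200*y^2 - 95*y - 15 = -4*c + y^2*(40*c + 200) + y*(-27*c - 135) - 20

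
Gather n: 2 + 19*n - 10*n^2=-10*n^2 + 19*n + 2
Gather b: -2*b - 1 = -2*b - 1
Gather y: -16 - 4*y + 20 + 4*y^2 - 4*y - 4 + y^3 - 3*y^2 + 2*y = y^3 + y^2 - 6*y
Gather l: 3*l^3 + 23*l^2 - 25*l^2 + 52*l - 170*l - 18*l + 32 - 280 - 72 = 3*l^3 - 2*l^2 - 136*l - 320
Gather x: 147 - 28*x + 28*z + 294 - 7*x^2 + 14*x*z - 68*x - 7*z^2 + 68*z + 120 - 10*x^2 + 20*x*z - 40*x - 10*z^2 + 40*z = -17*x^2 + x*(34*z - 136) - 17*z^2 + 136*z + 561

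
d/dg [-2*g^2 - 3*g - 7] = -4*g - 3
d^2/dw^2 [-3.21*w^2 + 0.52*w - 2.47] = -6.42000000000000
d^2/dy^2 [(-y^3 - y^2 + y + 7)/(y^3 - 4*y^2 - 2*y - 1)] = 2*(-5*y^6 - 3*y^5 + 18*y^4 - 205*y^3 + 306*y^2 + 174*y - 3)/(y^9 - 12*y^8 + 42*y^7 - 19*y^6 - 60*y^5 - 84*y^4 - 53*y^3 - 24*y^2 - 6*y - 1)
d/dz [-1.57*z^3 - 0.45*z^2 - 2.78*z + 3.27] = -4.71*z^2 - 0.9*z - 2.78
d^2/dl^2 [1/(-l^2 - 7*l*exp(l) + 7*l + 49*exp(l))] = ((7*l*exp(l) - 35*exp(l) + 2)*(l^2 + 7*l*exp(l) - 7*l - 49*exp(l)) - 2*(7*l*exp(l) + 2*l - 42*exp(l) - 7)^2)/(l^2 + 7*l*exp(l) - 7*l - 49*exp(l))^3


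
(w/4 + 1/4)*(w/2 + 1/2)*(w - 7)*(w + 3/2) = w^4/8 - 7*w^3/16 - 41*w^2/16 - 53*w/16 - 21/16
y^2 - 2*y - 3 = (y - 3)*(y + 1)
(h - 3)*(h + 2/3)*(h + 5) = h^3 + 8*h^2/3 - 41*h/3 - 10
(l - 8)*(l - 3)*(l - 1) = l^3 - 12*l^2 + 35*l - 24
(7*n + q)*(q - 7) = 7*n*q - 49*n + q^2 - 7*q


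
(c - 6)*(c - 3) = c^2 - 9*c + 18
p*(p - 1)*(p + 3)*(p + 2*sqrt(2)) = p^4 + 2*p^3 + 2*sqrt(2)*p^3 - 3*p^2 + 4*sqrt(2)*p^2 - 6*sqrt(2)*p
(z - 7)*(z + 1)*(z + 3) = z^3 - 3*z^2 - 25*z - 21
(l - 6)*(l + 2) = l^2 - 4*l - 12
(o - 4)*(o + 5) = o^2 + o - 20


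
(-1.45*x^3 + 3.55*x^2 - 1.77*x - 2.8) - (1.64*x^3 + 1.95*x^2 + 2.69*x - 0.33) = -3.09*x^3 + 1.6*x^2 - 4.46*x - 2.47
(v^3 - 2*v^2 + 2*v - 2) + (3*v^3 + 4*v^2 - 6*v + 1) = 4*v^3 + 2*v^2 - 4*v - 1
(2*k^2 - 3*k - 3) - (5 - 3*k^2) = 5*k^2 - 3*k - 8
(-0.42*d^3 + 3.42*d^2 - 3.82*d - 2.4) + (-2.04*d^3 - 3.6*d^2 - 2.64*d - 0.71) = -2.46*d^3 - 0.18*d^2 - 6.46*d - 3.11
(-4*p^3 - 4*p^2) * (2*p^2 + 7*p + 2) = -8*p^5 - 36*p^4 - 36*p^3 - 8*p^2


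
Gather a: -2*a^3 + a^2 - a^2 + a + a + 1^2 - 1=-2*a^3 + 2*a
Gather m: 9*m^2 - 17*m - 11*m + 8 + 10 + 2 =9*m^2 - 28*m + 20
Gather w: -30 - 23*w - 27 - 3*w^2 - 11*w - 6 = -3*w^2 - 34*w - 63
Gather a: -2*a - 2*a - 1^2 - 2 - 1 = -4*a - 4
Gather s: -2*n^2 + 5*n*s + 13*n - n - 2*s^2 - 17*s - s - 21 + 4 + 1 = -2*n^2 + 12*n - 2*s^2 + s*(5*n - 18) - 16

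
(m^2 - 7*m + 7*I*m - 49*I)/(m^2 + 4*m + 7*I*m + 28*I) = (m - 7)/(m + 4)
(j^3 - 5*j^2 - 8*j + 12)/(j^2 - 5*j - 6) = (j^2 + j - 2)/(j + 1)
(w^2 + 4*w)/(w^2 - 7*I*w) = (w + 4)/(w - 7*I)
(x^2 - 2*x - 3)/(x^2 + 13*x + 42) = (x^2 - 2*x - 3)/(x^2 + 13*x + 42)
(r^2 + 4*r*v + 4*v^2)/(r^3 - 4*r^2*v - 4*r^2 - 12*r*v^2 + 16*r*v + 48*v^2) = (r + 2*v)/(r^2 - 6*r*v - 4*r + 24*v)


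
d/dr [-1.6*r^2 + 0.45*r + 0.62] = 0.45 - 3.2*r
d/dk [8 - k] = -1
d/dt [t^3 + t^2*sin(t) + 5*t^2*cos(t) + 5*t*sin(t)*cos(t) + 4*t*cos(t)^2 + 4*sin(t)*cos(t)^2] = -5*t^2*sin(t) + t^2*cos(t) + 3*t^2 + 2*t*sin(t) - 4*t*sin(2*t) + 10*t*cos(t) + 5*t*cos(2*t) + 5*sin(2*t)/2 + cos(t) + 2*cos(2*t) + 3*cos(3*t) + 2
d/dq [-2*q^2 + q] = 1 - 4*q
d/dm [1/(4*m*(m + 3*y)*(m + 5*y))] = (-m*(m + 3*y) - m*(m + 5*y) - (m + 3*y)*(m + 5*y))/(4*m^2*(m + 3*y)^2*(m + 5*y)^2)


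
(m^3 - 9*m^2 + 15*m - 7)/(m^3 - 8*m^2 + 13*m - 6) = (m - 7)/(m - 6)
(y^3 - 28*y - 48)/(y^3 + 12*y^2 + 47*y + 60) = (y^2 - 4*y - 12)/(y^2 + 8*y + 15)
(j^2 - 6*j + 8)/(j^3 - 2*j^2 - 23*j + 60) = (j - 2)/(j^2 + 2*j - 15)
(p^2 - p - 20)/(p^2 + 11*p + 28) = (p - 5)/(p + 7)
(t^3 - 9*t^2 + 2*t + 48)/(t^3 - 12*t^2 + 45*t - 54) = (t^2 - 6*t - 16)/(t^2 - 9*t + 18)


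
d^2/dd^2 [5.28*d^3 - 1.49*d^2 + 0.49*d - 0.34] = 31.68*d - 2.98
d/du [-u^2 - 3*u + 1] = -2*u - 3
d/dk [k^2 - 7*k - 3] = 2*k - 7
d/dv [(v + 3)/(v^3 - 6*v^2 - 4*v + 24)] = (v^3 - 6*v^2 - 4*v + (v + 3)*(-3*v^2 + 12*v + 4) + 24)/(v^3 - 6*v^2 - 4*v + 24)^2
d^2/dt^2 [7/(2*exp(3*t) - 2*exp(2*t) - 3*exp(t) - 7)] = 7*((-18*exp(2*t) + 8*exp(t) + 3)*(-2*exp(3*t) + 2*exp(2*t) + 3*exp(t) + 7) - 2*(-6*exp(2*t) + 4*exp(t) + 3)^2*exp(t))*exp(t)/(-2*exp(3*t) + 2*exp(2*t) + 3*exp(t) + 7)^3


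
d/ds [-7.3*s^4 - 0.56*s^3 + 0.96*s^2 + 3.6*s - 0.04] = -29.2*s^3 - 1.68*s^2 + 1.92*s + 3.6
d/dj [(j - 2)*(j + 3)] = 2*j + 1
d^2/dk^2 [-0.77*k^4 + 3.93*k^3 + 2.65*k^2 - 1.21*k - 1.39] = -9.24*k^2 + 23.58*k + 5.3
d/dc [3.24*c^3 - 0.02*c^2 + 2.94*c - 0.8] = 9.72*c^2 - 0.04*c + 2.94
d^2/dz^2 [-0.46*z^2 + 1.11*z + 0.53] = -0.920000000000000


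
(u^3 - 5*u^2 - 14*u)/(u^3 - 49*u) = (u + 2)/(u + 7)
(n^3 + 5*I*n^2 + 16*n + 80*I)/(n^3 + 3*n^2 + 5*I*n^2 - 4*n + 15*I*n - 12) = (n^2 + I*n + 20)/(n^2 + n*(3 + I) + 3*I)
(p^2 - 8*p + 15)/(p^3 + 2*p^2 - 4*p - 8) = (p^2 - 8*p + 15)/(p^3 + 2*p^2 - 4*p - 8)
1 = 1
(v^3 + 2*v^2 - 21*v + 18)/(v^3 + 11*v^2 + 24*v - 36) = (v - 3)/(v + 6)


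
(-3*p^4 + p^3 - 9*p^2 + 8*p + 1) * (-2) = 6*p^4 - 2*p^3 + 18*p^2 - 16*p - 2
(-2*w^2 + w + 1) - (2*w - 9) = -2*w^2 - w + 10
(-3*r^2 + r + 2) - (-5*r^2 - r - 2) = 2*r^2 + 2*r + 4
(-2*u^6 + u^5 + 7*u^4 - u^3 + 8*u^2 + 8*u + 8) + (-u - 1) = -2*u^6 + u^5 + 7*u^4 - u^3 + 8*u^2 + 7*u + 7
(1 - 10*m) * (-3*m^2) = 30*m^3 - 3*m^2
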